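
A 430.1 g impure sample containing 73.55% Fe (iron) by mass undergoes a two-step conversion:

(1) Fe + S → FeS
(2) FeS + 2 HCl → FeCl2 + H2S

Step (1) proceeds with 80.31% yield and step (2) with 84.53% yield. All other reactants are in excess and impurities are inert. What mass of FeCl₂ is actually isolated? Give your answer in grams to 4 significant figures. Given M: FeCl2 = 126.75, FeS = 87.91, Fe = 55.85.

487.4 g

Pure Fe = 430.1 × 0.7355 = 316.34 g.
n(Fe) = 316.34 / 55.85 = 5.6641 mol.
Step 1 (Fe:FeS = 1:1): theoretical n(FeS) = 5.6641 mol; at 80.31% yield, n(FeS) = 4.5488 mol.
Step 2 (FeS:FeCl2 = 1:1): theoretical n(FeCl2) = 4.5488 mol, so theoretical mass = 4.5488 × 126.75 = 576.56 g.
At 84.53% yield, actual mass of FeCl2 = 576.56 × 0.8453 = 487.37 g.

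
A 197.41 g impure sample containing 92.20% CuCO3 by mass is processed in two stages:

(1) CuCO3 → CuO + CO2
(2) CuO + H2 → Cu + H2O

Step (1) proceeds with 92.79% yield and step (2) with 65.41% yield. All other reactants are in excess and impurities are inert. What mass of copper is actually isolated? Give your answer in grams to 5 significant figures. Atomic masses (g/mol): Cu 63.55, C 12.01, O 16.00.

Pure CuCO3 = 197.41 × 0.9220 = 182.012 g.
M(CuCO3) = 63.55 + 12.01 + 3(16.00) = 123.56 g/mol.
M(Cu) = 63.55 g/mol.
n(CuCO3) = 182.012 / 123.56 = 1.47307 mol.
Step 1 (CuCO3:CuO = 1:1): theoretical n(CuO) = 1.47307 mol; at 92.79% yield, n(CuO) = 1.36686 mol.
Step 2 (CuO:Cu = 1:1): theoretical n(Cu) = 1.36686 mol, so theoretical mass = 1.36686 × 63.55 = 86.8638 g.
At 65.41% yield, actual mass of Cu = 86.8638 × 0.6541 = 56.8176 g.

56.818 g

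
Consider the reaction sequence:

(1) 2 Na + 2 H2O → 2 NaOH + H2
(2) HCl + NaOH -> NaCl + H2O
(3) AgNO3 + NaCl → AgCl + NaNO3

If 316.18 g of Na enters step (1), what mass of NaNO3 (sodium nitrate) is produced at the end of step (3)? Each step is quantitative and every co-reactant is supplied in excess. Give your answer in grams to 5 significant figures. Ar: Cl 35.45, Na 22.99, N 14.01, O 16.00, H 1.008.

1169.0 g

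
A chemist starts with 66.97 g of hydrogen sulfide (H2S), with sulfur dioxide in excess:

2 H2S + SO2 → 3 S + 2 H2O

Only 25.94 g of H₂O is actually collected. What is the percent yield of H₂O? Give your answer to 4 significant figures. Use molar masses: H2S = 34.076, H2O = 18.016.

n(H2S) = 66.970 g / 34.076 g/mol = 1.9653 mol.
From the equation the H2S:H2O mole ratio is 2:2, so n(H2O) = 1.9653 × 2/2 = 1.9653 mol.
Mass of H2O = 1.9653 mol × 18.016 g/mol = 35.407 g.
This is the theoretical yield. Percent yield = 25.94 g / 35.407 g × 100% = 73.262%.

73.26 %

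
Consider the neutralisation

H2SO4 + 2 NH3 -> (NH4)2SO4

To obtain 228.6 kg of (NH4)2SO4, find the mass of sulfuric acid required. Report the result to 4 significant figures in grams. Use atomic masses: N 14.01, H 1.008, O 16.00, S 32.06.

169700 g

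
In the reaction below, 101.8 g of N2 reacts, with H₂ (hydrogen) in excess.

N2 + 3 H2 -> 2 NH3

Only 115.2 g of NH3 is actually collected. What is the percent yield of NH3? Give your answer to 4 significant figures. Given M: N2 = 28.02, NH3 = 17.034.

93.07 %

n(N2) = 101.80 g / 28.02 g/mol = 3.6331 mol.
From the equation the N2:NH3 mole ratio is 1:2, so n(NH3) = 3.6331 × 2/1 = 7.2662 mol.
Mass of NH3 = 7.2662 mol × 17.034 g/mol = 123.77 g.
This is the theoretical yield. Percent yield = 115.2 g / 123.77 g × 100% = 93.074%.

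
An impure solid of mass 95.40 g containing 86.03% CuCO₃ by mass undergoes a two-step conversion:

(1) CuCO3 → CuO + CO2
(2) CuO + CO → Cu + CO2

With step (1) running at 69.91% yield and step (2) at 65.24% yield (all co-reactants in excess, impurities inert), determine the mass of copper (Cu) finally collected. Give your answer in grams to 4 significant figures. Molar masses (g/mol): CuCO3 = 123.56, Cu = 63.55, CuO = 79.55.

Pure CuCO3 = 95.40 × 0.8603 = 82.073 g.
n(CuCO3) = 82.073 / 123.56 = 0.66423 mol.
Step 1 (CuCO3:CuO = 1:1): theoretical n(CuO) = 0.66423 mol; at 69.91% yield, n(CuO) = 0.46437 mol.
Step 2 (CuO:Cu = 1:1): theoretical n(Cu) = 0.46437 mol, so theoretical mass = 0.46437 × 63.55 = 29.510 g.
At 65.24% yield, actual mass of Cu = 29.510 × 0.6524 = 19.253 g.

19.25 g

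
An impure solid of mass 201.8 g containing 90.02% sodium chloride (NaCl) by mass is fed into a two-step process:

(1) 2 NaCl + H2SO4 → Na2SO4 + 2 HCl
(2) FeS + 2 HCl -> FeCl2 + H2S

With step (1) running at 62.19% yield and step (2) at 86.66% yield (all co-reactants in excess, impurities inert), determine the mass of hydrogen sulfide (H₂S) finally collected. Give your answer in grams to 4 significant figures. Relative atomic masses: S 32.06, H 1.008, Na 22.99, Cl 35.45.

28.54 g

Pure NaCl = 201.8 × 0.9002 = 181.66 g.
M(NaCl) = 22.99 + 35.45 = 58.44 g/mol.
M(H2S) = 2(1.008) + 32.06 = 34.076 g/mol.
n(NaCl) = 181.66 / 58.44 = 3.1085 mol.
Step 1 (NaCl:HCl = 2:2): theoretical n(HCl) = 3.1085 mol; at 62.19% yield, n(HCl) = 1.9332 mol.
Step 2 (HCl:H2S = 2:1): theoretical n(H2S) = 0.96659 mol, so theoretical mass = 0.96659 × 34.076 = 32.937 g.
At 86.66% yield, actual mass of H2S = 32.937 × 0.8666 = 28.544 g.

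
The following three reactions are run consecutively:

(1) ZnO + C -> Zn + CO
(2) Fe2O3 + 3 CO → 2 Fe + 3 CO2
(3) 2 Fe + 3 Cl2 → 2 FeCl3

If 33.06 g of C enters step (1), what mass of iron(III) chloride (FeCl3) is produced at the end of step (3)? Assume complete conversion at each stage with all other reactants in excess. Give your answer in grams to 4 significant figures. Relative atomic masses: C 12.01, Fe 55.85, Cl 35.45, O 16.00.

297.7 g

M(C) = 12.01 g/mol.
M(FeCl3) = 55.85 + 3(35.45) = 162.20 g/mol.
n(C) = 33.06 / 12.01 = 2.7527 mol.
Reaction (1): C→CO ratio 1:1 ⇒ n(CO) = 2.7527 mol.
Reaction (2): CO→Fe ratio 3:2 ⇒ n(Fe) = 1.8351 mol.
Reaction (3): Fe→FeCl3 ratio 2:2 ⇒ n(FeCl3) = 1.8351 mol.
Mass of FeCl3 = 1.8351 × 162.20 = 297.66 g.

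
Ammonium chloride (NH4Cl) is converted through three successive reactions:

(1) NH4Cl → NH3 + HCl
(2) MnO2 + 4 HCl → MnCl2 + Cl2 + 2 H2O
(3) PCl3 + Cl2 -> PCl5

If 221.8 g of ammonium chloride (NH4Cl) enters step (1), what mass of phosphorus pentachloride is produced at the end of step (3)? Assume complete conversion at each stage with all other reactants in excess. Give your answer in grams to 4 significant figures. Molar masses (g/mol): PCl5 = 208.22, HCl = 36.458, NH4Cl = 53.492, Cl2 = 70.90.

215.8 g

n(NH4Cl) = 221.8 / 53.492 = 4.1464 mol.
Reaction (1): NH4Cl→HCl ratio 1:1 ⇒ n(HCl) = 4.1464 mol.
Reaction (2): HCl→Cl2 ratio 4:1 ⇒ n(Cl2) = 1.0366 mol.
Reaction (3): Cl2→PCl5 ratio 1:1 ⇒ n(PCl5) = 1.0366 mol.
Mass of PCl5 = 1.0366 × 208.22 = 215.84 g.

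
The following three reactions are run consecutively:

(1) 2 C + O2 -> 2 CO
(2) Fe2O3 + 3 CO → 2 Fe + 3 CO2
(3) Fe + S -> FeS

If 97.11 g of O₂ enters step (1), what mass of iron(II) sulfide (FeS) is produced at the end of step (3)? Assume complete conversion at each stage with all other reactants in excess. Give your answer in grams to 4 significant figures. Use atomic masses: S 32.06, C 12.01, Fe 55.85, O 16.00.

355.7 g

M(O2) = 2(16.00) = 32.00 g/mol.
M(FeS) = 55.85 + 32.06 = 87.91 g/mol.
n(O2) = 97.11 / 32.00 = 3.0347 mol.
Reaction (1): O2→CO ratio 1:2 ⇒ n(CO) = 6.0694 mol.
Reaction (2): CO→Fe ratio 3:2 ⇒ n(Fe) = 4.0462 mol.
Reaction (3): Fe→FeS ratio 1:1 ⇒ n(FeS) = 4.0462 mol.
Mass of FeS = 4.0462 × 87.91 = 355.71 g.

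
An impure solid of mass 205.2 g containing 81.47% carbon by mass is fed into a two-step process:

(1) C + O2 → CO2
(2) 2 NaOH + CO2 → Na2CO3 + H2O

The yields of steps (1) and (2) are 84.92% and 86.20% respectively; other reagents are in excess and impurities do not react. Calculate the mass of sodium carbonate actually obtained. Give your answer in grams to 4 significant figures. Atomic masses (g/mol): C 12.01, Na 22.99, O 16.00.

Pure C = 205.2 × 0.8147 = 167.18 g.
M(C) = 12.01 g/mol.
M(Na2CO3) = 2(22.99) + 12.01 + 3(16.00) = 105.99 g/mol.
n(C) = 167.18 / 12.01 = 13.920 mol.
Step 1 (C:CO2 = 1:1): theoretical n(CO2) = 13.920 mol; at 84.92% yield, n(CO2) = 11.821 mol.
Step 2 (CO2:Na2CO3 = 1:1): theoretical n(Na2CO3) = 11.821 mol, so theoretical mass = 11.821 × 105.99 = 1252.9 g.
At 86.20% yield, actual mass of Na2CO3 = 1252.9 × 0.8620 = 1080.0 g.

1080 g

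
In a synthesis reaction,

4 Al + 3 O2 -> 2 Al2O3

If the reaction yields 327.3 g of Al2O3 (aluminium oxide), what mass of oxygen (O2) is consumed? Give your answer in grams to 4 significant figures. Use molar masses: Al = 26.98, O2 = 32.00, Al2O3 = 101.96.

154.1 g

n(Al2O3) = 327.30 g / 101.96 g/mol = 3.2101 mol.
From the equation the Al2O3:O2 mole ratio is 2:3, so n(O2) = 3.2101 × 3/2 = 4.8151 mol.
Mass of O2 = 4.8151 mol × 32.00 g/mol = 154.08 g.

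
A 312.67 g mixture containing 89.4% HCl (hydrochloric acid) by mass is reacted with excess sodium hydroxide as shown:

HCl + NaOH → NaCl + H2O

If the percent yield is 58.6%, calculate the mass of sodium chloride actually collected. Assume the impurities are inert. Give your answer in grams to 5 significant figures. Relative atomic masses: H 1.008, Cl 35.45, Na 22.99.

Pure HCl available = 312.67 g × 0.894 = 279.527 g.
M(HCl) = 1.008 + 35.45 = 36.458 g/mol.
M(NaCl) = 22.99 + 35.45 = 58.44 g/mol.
n(HCl) = 279.527 g / 36.458 g/mol = 7.66710 mol.
From the equation the HCl:NaCl mole ratio is 1:1, so n(NaCl) = 7.66710 × 1/1 = 7.66710 mol.
Mass of NaCl = 7.66710 mol × 58.44 g/mol = 448.065 g.
Actual mass collected = 448.065 g × 0.586 = 262.566 g.

262.57 g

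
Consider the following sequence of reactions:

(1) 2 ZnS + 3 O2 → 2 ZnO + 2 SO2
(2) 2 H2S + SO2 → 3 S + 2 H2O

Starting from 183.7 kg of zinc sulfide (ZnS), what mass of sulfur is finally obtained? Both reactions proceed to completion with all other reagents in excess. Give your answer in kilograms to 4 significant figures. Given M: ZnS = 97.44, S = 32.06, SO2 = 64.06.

181.3 kg

183.7 kg = 183700 g.
n(ZnS) = 183700 / 97.44 = 1885.3 mol.
Step 1 gives a 2:2 ratio of ZnS to SO2, so n(SO2) = 1885.3 mol.
In step 2 the SO2:S ratio is 1:3, so n(S) = 5655.8 mol.
Mass of S = 5655.8 × 32.06 = 181320 g = 181.3 kg.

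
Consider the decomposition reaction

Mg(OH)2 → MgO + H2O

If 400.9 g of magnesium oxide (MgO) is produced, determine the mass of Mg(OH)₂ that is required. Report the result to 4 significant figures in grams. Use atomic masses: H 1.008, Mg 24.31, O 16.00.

580.1 g

M(MgO) = 24.31 + 16.00 = 40.31 g/mol.
M(Mg(OH)2) = 24.31 + 2(16.00) + 2(1.008) = 58.326 g/mol.
n(MgO) = 400.90 g / 40.31 g/mol = 9.9454 mol.
From the equation the MgO:Mg(OH)2 mole ratio is 1:1, so n(Mg(OH)2) = 9.9454 × 1/1 = 9.9454 mol.
Mass of Mg(OH)2 = 9.9454 mol × 58.326 g/mol = 580.08 g.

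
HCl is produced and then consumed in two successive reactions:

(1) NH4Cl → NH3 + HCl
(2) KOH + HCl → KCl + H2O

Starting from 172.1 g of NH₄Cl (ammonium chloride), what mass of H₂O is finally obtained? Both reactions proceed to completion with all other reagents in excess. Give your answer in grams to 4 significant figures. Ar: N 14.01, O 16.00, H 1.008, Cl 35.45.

M(NH4Cl) = 14.01 + 4(1.008) + 35.45 = 53.492 g/mol.
M(H2O) = 2(1.008) + 16.00 = 18.016 g/mol.
n(NH4Cl) = 172.10 / 53.492 = 3.2173 mol.
Step 1 gives a 1:1 ratio of NH4Cl to HCl, so n(HCl) = 3.2173 mol.
In step 2 the HCl:H2O ratio is 1:1, so n(H2O) = 3.2173 mol.
Mass of H2O = 3.2173 × 18.016 = 57.963 g.

57.96 g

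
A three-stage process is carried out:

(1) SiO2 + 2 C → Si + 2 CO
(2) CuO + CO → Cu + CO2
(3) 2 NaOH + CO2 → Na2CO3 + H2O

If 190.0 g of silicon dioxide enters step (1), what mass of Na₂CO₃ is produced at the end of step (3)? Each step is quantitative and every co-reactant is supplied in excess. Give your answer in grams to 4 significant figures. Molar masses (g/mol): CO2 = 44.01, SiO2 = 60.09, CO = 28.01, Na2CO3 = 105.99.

670.3 g

n(SiO2) = 190.0 / 60.09 = 3.1619 mol.
Reaction (1): SiO2→CO ratio 1:2 ⇒ n(CO) = 6.3238 mol.
Reaction (2): CO→CO2 ratio 1:1 ⇒ n(CO2) = 6.3238 mol.
Reaction (3): CO2→Na2CO3 ratio 1:1 ⇒ n(Na2CO3) = 6.3238 mol.
Mass of Na2CO3 = 6.3238 × 105.99 = 670.26 g.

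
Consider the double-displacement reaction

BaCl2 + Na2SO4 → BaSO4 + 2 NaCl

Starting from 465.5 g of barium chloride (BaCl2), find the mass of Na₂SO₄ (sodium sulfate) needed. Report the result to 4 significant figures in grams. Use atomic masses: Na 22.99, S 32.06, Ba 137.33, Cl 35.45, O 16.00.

M(BaCl2) = 137.33 + 2(35.45) = 208.23 g/mol.
M(Na2SO4) = 2(22.99) + 32.06 + 4(16.00) = 142.04 g/mol.
n(BaCl2) = 465.50 g / 208.23 g/mol = 2.2355 mol.
From the equation the BaCl2:Na2SO4 mole ratio is 1:1, so n(Na2SO4) = 2.2355 × 1/1 = 2.2355 mol.
Mass of Na2SO4 = 2.2355 mol × 142.04 g/mol = 317.53 g.

317.5 g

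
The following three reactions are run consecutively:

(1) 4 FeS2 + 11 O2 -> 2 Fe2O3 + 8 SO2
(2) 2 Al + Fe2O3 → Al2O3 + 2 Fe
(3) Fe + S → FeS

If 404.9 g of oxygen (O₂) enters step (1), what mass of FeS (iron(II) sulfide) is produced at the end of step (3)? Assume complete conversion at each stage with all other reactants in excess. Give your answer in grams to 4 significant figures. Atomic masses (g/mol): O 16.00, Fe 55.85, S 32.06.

404.5 g

M(O2) = 2(16.00) = 32.00 g/mol.
M(FeS) = 55.85 + 32.06 = 87.91 g/mol.
n(O2) = 404.9 / 32.00 = 12.653 mol.
Reaction (1): O2→Fe2O3 ratio 11:2 ⇒ n(Fe2O3) = 2.3006 mol.
Reaction (2): Fe2O3→Fe ratio 1:2 ⇒ n(Fe) = 4.6011 mol.
Reaction (3): Fe→FeS ratio 1:1 ⇒ n(FeS) = 4.6011 mol.
Mass of FeS = 4.6011 × 87.91 = 404.49 g.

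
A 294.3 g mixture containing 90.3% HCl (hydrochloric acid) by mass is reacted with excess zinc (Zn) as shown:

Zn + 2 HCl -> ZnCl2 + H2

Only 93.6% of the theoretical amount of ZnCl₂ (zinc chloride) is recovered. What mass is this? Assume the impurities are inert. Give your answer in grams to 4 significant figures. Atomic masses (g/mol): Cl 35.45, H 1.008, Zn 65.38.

Pure HCl available = 294.3 g × 0.903 = 265.75 g.
M(HCl) = 1.008 + 35.45 = 36.458 g/mol.
M(ZnCl2) = 65.38 + 2(35.45) = 136.28 g/mol.
n(HCl) = 265.75 g / 36.458 g/mol = 7.2893 mol.
From the equation the HCl:ZnCl2 mole ratio is 2:1, so n(ZnCl2) = 7.2893 × 1/2 = 3.6446 mol.
Mass of ZnCl2 = 3.6446 mol × 136.28 g/mol = 496.69 g.
Actual mass collected = 496.69 g × 0.936 = 464.90 g.

464.9 g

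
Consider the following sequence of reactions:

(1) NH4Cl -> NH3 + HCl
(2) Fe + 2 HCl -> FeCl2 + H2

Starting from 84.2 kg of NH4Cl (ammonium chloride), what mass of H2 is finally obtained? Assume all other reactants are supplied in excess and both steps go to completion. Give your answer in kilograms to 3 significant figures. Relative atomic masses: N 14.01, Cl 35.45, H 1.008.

M(NH4Cl) = 14.01 + 4(1.008) + 35.45 = 53.492 g/mol.
M(H2) = 2(1.008) = 2.016 g/mol.
84.2 kg = 84200 g.
n(NH4Cl) = 84200 / 53.492 = 1574 mol.
Step 1 gives a 1:1 ratio of NH4Cl to HCl, so n(HCl) = 1574 mol.
In step 2 the HCl:H2 ratio is 2:1, so n(H2) = 787.0 mol.
Mass of H2 = 787.0 × 2.016 = 1587 g = 1.59 kg.

1.59 kg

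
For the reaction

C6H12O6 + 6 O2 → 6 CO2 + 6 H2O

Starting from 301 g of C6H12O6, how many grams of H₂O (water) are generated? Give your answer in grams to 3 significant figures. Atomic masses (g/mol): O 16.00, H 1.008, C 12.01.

M(C6H12O6) = 6(12.01) + 12(1.008) + 6(16.00) = 180.156 g/mol.
M(H2O) = 2(1.008) + 16.00 = 18.016 g/mol.
n(C6H12O6) = 301.0 g / 180.156 g/mol = 1.671 mol.
From the equation the C6H12O6:H2O mole ratio is 1:6, so n(H2O) = 1.671 × 6/1 = 10.02 mol.
Mass of H2O = 10.02 mol × 18.016 g/mol = 180.6 g.

181 g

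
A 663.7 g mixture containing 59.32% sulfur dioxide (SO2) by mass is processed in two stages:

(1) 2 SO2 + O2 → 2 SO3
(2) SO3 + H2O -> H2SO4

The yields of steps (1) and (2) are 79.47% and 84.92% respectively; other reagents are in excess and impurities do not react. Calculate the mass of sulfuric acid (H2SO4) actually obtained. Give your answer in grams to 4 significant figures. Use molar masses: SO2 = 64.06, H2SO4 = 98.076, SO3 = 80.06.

406.8 g

Pure SO2 = 663.7 × 0.5932 = 393.71 g.
n(SO2) = 393.71 / 64.06 = 6.1459 mol.
Step 1 (SO2:SO3 = 2:2): theoretical n(SO3) = 6.1459 mol; at 79.47% yield, n(SO3) = 4.8842 mol.
Step 2 (SO3:H2SO4 = 1:1): theoretical n(H2SO4) = 4.8842 mol, so theoretical mass = 4.8842 × 98.076 = 479.02 g.
At 84.92% yield, actual mass of H2SO4 = 479.02 × 0.8492 = 406.78 g.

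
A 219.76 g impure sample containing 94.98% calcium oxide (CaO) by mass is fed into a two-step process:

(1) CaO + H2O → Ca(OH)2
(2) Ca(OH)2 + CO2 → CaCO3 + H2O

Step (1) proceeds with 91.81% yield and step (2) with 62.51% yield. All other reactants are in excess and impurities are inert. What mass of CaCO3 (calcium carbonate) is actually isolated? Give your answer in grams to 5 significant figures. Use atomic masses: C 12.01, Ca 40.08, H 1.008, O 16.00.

213.80 g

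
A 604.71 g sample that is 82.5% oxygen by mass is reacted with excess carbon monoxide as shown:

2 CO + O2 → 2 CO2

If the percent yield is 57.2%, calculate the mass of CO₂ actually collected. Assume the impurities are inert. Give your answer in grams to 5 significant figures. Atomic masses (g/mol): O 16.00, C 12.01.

784.93 g

Pure O2 available = 604.71 g × 0.825 = 498.886 g.
M(O2) = 2(16.00) = 32.00 g/mol.
M(CO2) = 12.01 + 2(16.00) = 44.01 g/mol.
n(O2) = 498.886 g / 32.00 g/mol = 15.5902 mol.
From the equation the O2:CO2 mole ratio is 1:2, so n(CO2) = 15.5902 × 2/1 = 31.1804 mol.
Mass of CO2 = 31.1804 mol × 44.01 g/mol = 1372.25 g.
Actual mass collected = 1372.25 g × 0.572 = 784.926 g.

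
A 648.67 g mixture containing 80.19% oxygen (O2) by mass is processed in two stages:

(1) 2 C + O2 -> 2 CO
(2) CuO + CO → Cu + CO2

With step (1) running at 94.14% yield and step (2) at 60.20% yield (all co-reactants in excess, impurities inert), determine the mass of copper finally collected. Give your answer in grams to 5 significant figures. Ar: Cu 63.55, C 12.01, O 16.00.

1170.9 g

Pure O2 = 648.67 × 0.8019 = 520.168 g.
M(O2) = 2(16.00) = 32.00 g/mol.
M(Cu) = 63.55 g/mol.
n(O2) = 520.168 / 32.00 = 16.2553 mol.
Step 1 (O2:CO = 1:2): theoretical n(CO) = 32.5105 mol; at 94.14% yield, n(CO) = 30.6054 mol.
Step 2 (CO:Cu = 1:1): theoretical n(Cu) = 30.6054 mol, so theoretical mass = 30.6054 × 63.55 = 1944.97 g.
At 60.20% yield, actual mass of Cu = 1944.97 × 0.6020 = 1170.87 g.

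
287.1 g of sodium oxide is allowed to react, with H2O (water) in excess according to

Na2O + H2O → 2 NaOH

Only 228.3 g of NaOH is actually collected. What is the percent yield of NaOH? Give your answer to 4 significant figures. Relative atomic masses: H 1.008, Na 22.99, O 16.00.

61.61 %

M(Na2O) = 2(22.99) + 16.00 = 61.98 g/mol.
M(NaOH) = 22.99 + 16.00 + 1.008 = 39.998 g/mol.
n(Na2O) = 287.10 g / 61.98 g/mol = 4.6321 mol.
From the equation the Na2O:NaOH mole ratio is 1:2, so n(NaOH) = 4.6321 × 2/1 = 9.2643 mol.
Mass of NaOH = 9.2643 mol × 39.998 g/mol = 370.55 g.
This is the theoretical yield. Percent yield = 228.3 g / 370.55 g × 100% = 61.611%.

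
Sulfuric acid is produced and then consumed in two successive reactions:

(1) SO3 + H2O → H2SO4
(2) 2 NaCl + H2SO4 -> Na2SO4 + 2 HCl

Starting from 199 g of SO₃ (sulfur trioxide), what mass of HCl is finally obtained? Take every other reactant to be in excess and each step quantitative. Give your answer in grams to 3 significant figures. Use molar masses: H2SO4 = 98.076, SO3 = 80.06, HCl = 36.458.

181 g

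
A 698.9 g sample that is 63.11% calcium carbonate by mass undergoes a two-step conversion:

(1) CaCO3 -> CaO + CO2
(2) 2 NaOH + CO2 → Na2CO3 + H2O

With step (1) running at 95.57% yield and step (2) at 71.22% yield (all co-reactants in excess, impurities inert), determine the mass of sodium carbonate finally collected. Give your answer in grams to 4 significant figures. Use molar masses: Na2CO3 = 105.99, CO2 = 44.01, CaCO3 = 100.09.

317.9 g

Pure CaCO3 = 698.9 × 0.6311 = 441.08 g.
n(CaCO3) = 441.08 / 100.09 = 4.4068 mol.
Step 1 (CaCO3:CO2 = 1:1): theoretical n(CO2) = 4.4068 mol; at 95.57% yield, n(CO2) = 4.2116 mol.
Step 2 (CO2:Na2CO3 = 1:1): theoretical n(Na2CO3) = 4.2116 mol, so theoretical mass = 4.2116 × 105.99 = 446.38 g.
At 71.22% yield, actual mass of Na2CO3 = 446.38 × 0.7122 = 317.91 g.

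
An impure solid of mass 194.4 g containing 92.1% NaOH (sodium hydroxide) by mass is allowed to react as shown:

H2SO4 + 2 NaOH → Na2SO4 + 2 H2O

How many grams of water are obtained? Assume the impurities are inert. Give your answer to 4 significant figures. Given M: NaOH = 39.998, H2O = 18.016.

80.64 g

Mass of pure NaOH = 194.4 g × 0.921 = 179.04 g.
n(NaOH) = 179.04 g / 39.998 g/mol = 4.4763 mol.
From the equation the NaOH:H2O mole ratio is 2:2, so n(H2O) = 4.4763 × 2/2 = 4.4763 mol.
Mass of H2O = 4.4763 mol × 18.016 g/mol = 80.645 g.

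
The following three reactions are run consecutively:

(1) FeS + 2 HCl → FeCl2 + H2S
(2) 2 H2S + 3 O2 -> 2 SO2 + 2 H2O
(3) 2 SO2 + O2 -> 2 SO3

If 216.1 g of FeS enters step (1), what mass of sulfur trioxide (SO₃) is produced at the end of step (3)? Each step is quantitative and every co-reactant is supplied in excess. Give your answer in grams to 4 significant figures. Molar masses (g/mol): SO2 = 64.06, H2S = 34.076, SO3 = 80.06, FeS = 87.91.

196.8 g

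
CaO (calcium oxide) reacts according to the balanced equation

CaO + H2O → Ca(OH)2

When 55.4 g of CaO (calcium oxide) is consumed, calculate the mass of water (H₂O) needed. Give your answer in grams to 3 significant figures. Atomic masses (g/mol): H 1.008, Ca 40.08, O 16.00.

M(CaO) = 40.08 + 16.00 = 56.08 g/mol.
M(H2O) = 2(1.008) + 16.00 = 18.016 g/mol.
n(CaO) = 55.40 g / 56.08 g/mol = 0.9879 mol.
From the equation the CaO:H2O mole ratio is 1:1, so n(H2O) = 0.9879 × 1/1 = 0.9879 mol.
Mass of H2O = 0.9879 mol × 18.016 g/mol = 17.80 g.

17.8 g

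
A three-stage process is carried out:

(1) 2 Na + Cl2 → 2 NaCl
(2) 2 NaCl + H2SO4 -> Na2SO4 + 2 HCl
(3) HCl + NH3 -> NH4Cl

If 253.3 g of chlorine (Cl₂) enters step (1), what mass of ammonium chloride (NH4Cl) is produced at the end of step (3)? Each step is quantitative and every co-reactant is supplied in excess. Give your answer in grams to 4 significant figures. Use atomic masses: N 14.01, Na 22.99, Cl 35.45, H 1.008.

382.2 g

M(Cl2) = 2(35.45) = 70.90 g/mol.
M(NH4Cl) = 14.01 + 4(1.008) + 35.45 = 53.492 g/mol.
n(Cl2) = 253.3 / 70.90 = 3.5726 mol.
Reaction (1): Cl2→NaCl ratio 1:2 ⇒ n(NaCl) = 7.1453 mol.
Reaction (2): NaCl→HCl ratio 2:2 ⇒ n(HCl) = 7.1453 mol.
Reaction (3): HCl→NH4Cl ratio 1:1 ⇒ n(NH4Cl) = 7.1453 mol.
Mass of NH4Cl = 7.1453 × 53.492 = 382.22 g.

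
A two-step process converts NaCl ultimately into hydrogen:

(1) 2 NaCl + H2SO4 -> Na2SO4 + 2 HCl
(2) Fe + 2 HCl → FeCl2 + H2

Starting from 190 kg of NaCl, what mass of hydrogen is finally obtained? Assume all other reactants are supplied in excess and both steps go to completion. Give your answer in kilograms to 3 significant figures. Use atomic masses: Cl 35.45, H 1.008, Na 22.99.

3.28 kg

M(NaCl) = 22.99 + 35.45 = 58.44 g/mol.
M(H2) = 2(1.008) = 2.016 g/mol.
190 kg = 190000 g.
n(NaCl) = 190000 / 58.44 = 3251 mol.
Step 1 gives a 2:2 ratio of NaCl to HCl, so n(HCl) = 3251 mol.
In step 2 the HCl:H2 ratio is 2:1, so n(H2) = 1626 mol.
Mass of H2 = 1626 × 2.016 = 3277 g = 3.28 kg.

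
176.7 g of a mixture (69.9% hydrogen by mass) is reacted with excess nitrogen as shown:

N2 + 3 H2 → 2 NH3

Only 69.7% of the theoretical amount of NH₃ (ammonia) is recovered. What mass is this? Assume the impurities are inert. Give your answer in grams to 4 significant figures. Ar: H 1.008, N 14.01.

Pure H2 available = 176.7 g × 0.699 = 123.51 g.
M(H2) = 2(1.008) = 2.016 g/mol.
M(NH3) = 14.01 + 3(1.008) = 17.034 g/mol.
n(H2) = 123.51 g / 2.016 g/mol = 61.267 mol.
From the equation the H2:NH3 mole ratio is 3:2, so n(NH3) = 61.267 × 2/3 = 40.844 mol.
Mass of NH3 = 40.844 mol × 17.034 g/mol = 695.74 g.
Actual mass collected = 695.74 g × 0.697 = 484.93 g.

484.9 g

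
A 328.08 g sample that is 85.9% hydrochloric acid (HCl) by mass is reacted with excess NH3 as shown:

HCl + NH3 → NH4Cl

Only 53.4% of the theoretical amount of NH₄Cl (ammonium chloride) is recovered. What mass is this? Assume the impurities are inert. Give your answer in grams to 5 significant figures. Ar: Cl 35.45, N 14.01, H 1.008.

220.81 g

Pure HCl available = 328.08 g × 0.859 = 281.821 g.
M(HCl) = 1.008 + 35.45 = 36.458 g/mol.
M(NH4Cl) = 14.01 + 4(1.008) + 35.45 = 53.492 g/mol.
n(HCl) = 281.821 g / 36.458 g/mol = 7.73001 mol.
From the equation the HCl:NH4Cl mole ratio is 1:1, so n(NH4Cl) = 7.73001 × 1/1 = 7.73001 mol.
Mass of NH4Cl = 7.73001 mol × 53.492 g/mol = 413.494 g.
Actual mass collected = 413.494 g × 0.534 = 220.806 g.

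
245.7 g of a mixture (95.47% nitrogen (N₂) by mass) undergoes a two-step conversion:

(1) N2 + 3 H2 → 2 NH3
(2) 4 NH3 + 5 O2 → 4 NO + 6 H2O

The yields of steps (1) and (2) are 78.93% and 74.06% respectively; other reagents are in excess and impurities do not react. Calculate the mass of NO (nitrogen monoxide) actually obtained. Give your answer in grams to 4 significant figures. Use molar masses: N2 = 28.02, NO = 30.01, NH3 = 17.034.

293.7 g

Pure N2 = 245.7 × 0.9547 = 234.57 g.
n(N2) = 234.57 / 28.02 = 8.3715 mol.
Step 1 (N2:NH3 = 1:2): theoretical n(NH3) = 16.743 mol; at 78.93% yield, n(NH3) = 13.215 mol.
Step 2 (NH3:NO = 4:4): theoretical n(NO) = 13.215 mol, so theoretical mass = 13.215 × 30.01 = 396.59 g.
At 74.06% yield, actual mass of NO = 396.59 × 0.7406 = 293.71 g.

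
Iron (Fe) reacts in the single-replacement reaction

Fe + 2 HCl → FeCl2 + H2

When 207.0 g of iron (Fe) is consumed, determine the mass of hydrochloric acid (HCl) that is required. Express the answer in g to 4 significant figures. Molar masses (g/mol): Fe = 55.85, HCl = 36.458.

270.3 g

n(Fe) = 207.00 g / 55.85 g/mol = 3.7064 mol.
From the equation the Fe:HCl mole ratio is 1:2, so n(HCl) = 3.7064 × 2/1 = 7.4127 mol.
Mass of HCl = 7.4127 mol × 36.458 g/mol = 270.25 g.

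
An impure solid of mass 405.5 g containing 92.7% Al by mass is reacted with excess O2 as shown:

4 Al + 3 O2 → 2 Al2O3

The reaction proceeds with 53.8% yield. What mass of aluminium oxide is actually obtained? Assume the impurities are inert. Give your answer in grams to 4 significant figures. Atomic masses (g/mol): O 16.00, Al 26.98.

Pure Al available = 405.5 g × 0.927 = 375.90 g.
M(Al) = 26.98 g/mol.
M(Al2O3) = 2(26.98) + 3(16.00) = 101.96 g/mol.
n(Al) = 375.90 g / 26.98 g/mol = 13.932 mol.
From the equation the Al:Al2O3 mole ratio is 4:2, so n(Al2O3) = 13.932 × 2/4 = 6.9662 mol.
Mass of Al2O3 = 6.9662 mol × 101.96 g/mol = 710.28 g.
Actual mass collected = 710.28 g × 0.538 = 382.13 g.

382.1 g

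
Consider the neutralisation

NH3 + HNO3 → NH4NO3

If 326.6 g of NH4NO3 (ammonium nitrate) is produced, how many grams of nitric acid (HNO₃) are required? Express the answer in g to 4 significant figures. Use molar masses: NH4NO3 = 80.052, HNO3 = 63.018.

n(NH4NO3) = 326.60 g / 80.052 g/mol = 4.0798 mol.
From the equation the NH4NO3:HNO3 mole ratio is 1:1, so n(HNO3) = 4.0798 × 1/1 = 4.0798 mol.
Mass of HNO3 = 4.0798 mol × 63.018 g/mol = 257.10 g.

257.1 g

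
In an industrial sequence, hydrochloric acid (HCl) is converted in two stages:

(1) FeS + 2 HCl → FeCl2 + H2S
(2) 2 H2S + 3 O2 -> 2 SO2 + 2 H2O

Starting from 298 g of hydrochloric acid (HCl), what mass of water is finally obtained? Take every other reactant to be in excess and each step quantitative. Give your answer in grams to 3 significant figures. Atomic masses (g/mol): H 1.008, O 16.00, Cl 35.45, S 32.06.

M(HCl) = 1.008 + 35.45 = 36.458 g/mol.
M(H2O) = 2(1.008) + 16.00 = 18.016 g/mol.
n(HCl) = 298.0 / 36.458 = 8.174 mol.
Step 1 gives a 2:1 ratio of HCl to H2S, so n(H2S) = 4.087 mol.
In step 2 the H2S:H2O ratio is 2:2, so n(H2O) = 4.087 mol.
Mass of H2O = 4.087 × 18.016 = 73.63 g.

73.6 g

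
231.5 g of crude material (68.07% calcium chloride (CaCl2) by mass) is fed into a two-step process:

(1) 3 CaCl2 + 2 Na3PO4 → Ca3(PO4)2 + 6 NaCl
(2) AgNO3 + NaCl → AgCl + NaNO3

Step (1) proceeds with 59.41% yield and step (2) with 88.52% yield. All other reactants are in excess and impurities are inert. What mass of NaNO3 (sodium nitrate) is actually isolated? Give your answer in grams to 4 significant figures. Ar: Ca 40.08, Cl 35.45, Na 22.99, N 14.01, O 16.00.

Pure CaCl2 = 231.5 × 0.6807 = 157.58 g.
M(CaCl2) = 40.08 + 2(35.45) = 110.98 g/mol.
M(NaNO3) = 22.99 + 14.01 + 3(16.00) = 85.00 g/mol.
n(CaCl2) = 157.58 / 110.98 = 1.4199 mol.
Step 1 (CaCl2:NaCl = 3:6): theoretical n(NaCl) = 2.8398 mol; at 59.41% yield, n(NaCl) = 1.6871 mol.
Step 2 (NaCl:NaNO3 = 1:1): theoretical n(NaNO3) = 1.6871 mol, so theoretical mass = 1.6871 × 85.00 = 143.41 g.
At 88.52% yield, actual mass of NaNO3 = 143.41 × 0.8852 = 126.94 g.

126.9 g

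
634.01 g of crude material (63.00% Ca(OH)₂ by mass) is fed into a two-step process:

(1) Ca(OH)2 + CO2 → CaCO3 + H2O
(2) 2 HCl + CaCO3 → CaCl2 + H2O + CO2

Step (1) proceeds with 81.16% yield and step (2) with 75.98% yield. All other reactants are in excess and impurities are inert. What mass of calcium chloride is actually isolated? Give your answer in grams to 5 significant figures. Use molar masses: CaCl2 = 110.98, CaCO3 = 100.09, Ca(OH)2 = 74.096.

368.92 g

Pure Ca(OH)2 = 634.01 × 0.6300 = 399.426 g.
n(Ca(OH)2) = 399.426 / 74.096 = 5.39066 mol.
Step 1 (Ca(OH)2:CaCO3 = 1:1): theoretical n(CaCO3) = 5.39066 mol; at 81.16% yield, n(CaCO3) = 4.37506 mol.
Step 2 (CaCO3:CaCl2 = 1:1): theoretical n(CaCl2) = 4.37506 mol, so theoretical mass = 4.37506 × 110.98 = 485.544 g.
At 75.98% yield, actual mass of CaCl2 = 485.544 × 0.7598 = 368.916 g.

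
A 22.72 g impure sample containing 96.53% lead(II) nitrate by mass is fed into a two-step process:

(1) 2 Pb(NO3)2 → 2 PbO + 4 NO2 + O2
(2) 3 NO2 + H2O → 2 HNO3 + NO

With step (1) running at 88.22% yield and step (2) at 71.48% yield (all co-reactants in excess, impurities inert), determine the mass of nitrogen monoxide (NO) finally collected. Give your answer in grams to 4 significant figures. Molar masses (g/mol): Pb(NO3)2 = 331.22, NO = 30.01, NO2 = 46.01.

0.8354 g

Pure Pb(NO3)2 = 22.72 × 0.9653 = 21.932 g.
n(Pb(NO3)2) = 21.932 / 331.22 = 0.066215 mol.
Step 1 (Pb(NO3)2:NO2 = 2:4): theoretical n(NO2) = 0.13243 mol; at 88.22% yield, n(NO2) = 0.11683 mol.
Step 2 (NO2:NO = 3:1): theoretical n(NO) = 0.038943 mol, so theoretical mass = 0.038943 × 30.01 = 1.1687 g.
At 71.48% yield, actual mass of NO = 1.1687 × 0.7148 = 0.83537 g.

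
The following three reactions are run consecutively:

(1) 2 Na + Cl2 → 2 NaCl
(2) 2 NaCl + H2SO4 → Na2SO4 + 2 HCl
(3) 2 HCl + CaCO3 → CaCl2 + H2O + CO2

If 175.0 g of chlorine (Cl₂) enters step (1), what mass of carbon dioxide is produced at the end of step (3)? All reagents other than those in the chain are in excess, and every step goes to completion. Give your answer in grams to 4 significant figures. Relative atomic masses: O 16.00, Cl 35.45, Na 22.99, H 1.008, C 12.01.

108.6 g

M(Cl2) = 2(35.45) = 70.90 g/mol.
M(CO2) = 12.01 + 2(16.00) = 44.01 g/mol.
n(Cl2) = 175.0 / 70.90 = 2.4683 mol.
Reaction (1): Cl2→NaCl ratio 1:2 ⇒ n(NaCl) = 4.9365 mol.
Reaction (2): NaCl→HCl ratio 2:2 ⇒ n(HCl) = 4.9365 mol.
Reaction (3): HCl→CO2 ratio 2:1 ⇒ n(CO2) = 2.4683 mol.
Mass of CO2 = 2.4683 × 44.01 = 108.63 g.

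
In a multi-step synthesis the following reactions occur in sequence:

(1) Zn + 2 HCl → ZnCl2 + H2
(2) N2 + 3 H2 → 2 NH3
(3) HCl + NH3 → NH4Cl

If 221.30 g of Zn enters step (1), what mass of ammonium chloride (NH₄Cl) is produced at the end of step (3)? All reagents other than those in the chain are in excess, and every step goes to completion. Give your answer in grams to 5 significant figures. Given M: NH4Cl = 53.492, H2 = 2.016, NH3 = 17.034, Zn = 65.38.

n(Zn) = 221.30 / 65.38 = 3.38483 mol.
Reaction (1): Zn→H2 ratio 1:1 ⇒ n(H2) = 3.38483 mol.
Reaction (2): H2→NH3 ratio 3:2 ⇒ n(NH3) = 2.25655 mol.
Reaction (3): NH3→NH4Cl ratio 1:1 ⇒ n(NH4Cl) = 2.25655 mol.
Mass of NH4Cl = 2.25655 × 53.492 = 120.707 g.

120.71 g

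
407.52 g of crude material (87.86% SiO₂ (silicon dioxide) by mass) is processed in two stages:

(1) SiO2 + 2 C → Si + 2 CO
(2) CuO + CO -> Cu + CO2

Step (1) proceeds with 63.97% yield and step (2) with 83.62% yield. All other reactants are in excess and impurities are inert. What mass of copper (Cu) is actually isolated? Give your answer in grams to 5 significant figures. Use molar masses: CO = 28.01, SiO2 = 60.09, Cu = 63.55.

405.11 g

Pure SiO2 = 407.52 × 0.8786 = 358.047 g.
n(SiO2) = 358.047 / 60.09 = 5.95851 mol.
Step 1 (SiO2:CO = 1:2): theoretical n(CO) = 11.9170 mol; at 63.97% yield, n(CO) = 7.62332 mol.
Step 2 (CO:Cu = 1:1): theoretical n(Cu) = 7.62332 mol, so theoretical mass = 7.62332 × 63.55 = 484.462 g.
At 83.62% yield, actual mass of Cu = 484.462 × 0.8362 = 405.107 g.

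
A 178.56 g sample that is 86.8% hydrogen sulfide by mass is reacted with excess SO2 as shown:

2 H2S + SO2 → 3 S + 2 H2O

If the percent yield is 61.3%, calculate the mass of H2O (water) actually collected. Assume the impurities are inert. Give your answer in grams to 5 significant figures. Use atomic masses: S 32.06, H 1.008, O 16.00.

50.231 g

Pure H2S available = 178.56 g × 0.868 = 154.990 g.
M(H2S) = 2(1.008) + 32.06 = 34.076 g/mol.
M(H2O) = 2(1.008) + 16.00 = 18.016 g/mol.
n(H2S) = 154.990 g / 34.076 g/mol = 4.54836 mol.
From the equation the H2S:H2O mole ratio is 2:2, so n(H2O) = 4.54836 × 2/2 = 4.54836 mol.
Mass of H2O = 4.54836 mol × 18.016 g/mol = 81.9433 g.
Actual mass collected = 81.9433 g × 0.613 = 50.2313 g.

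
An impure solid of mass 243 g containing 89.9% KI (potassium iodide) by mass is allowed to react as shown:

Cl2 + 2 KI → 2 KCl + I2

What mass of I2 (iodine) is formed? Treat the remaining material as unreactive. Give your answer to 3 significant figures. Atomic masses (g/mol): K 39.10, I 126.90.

167 g

Mass of pure KI = 243 g × 0.899 = 218.5 g.
M(KI) = 39.10 + 126.90 = 166.00 g/mol.
M(I2) = 2(126.90) = 253.80 g/mol.
n(KI) = 218.5 g / 166.00 g/mol = 1.316 mol.
From the equation the KI:I2 mole ratio is 2:1, so n(I2) = 1.316 × 1/2 = 0.6580 mol.
Mass of I2 = 0.6580 mol × 253.80 g/mol = 167.0 g.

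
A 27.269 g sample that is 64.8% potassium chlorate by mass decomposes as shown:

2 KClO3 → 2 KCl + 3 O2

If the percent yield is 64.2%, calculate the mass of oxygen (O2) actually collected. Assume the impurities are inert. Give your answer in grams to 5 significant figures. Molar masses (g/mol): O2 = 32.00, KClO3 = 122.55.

4.4433 g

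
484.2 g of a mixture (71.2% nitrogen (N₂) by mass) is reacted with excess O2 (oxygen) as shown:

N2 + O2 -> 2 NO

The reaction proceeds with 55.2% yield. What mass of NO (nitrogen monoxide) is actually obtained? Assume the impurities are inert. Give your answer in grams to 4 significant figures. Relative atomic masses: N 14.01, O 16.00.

Pure N2 available = 484.2 g × 0.712 = 344.75 g.
M(N2) = 2(14.01) = 28.02 g/mol.
M(NO) = 14.01 + 16.00 = 30.01 g/mol.
n(N2) = 344.75 g / 28.02 g/mol = 12.304 mol.
From the equation the N2:NO mole ratio is 1:2, so n(NO) = 12.304 × 2/1 = 24.607 mol.
Mass of NO = 24.607 mol × 30.01 g/mol = 738.47 g.
Actual mass collected = 738.47 g × 0.552 = 407.64 g.

407.6 g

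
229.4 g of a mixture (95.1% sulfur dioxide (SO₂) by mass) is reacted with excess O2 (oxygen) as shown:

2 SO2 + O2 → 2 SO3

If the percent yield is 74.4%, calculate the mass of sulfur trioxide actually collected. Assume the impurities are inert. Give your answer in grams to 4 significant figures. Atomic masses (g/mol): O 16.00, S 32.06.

Pure SO2 available = 229.4 g × 0.951 = 218.16 g.
M(SO2) = 32.06 + 2(16.00) = 64.06 g/mol.
M(SO3) = 32.06 + 3(16.00) = 80.06 g/mol.
n(SO2) = 218.16 g / 64.06 g/mol = 3.4055 mol.
From the equation the SO2:SO3 mole ratio is 2:2, so n(SO3) = 3.4055 × 2/2 = 3.4055 mol.
Mass of SO3 = 3.4055 mol × 80.06 g/mol = 272.65 g.
Actual mass collected = 272.65 g × 0.744 = 202.85 g.

202.9 g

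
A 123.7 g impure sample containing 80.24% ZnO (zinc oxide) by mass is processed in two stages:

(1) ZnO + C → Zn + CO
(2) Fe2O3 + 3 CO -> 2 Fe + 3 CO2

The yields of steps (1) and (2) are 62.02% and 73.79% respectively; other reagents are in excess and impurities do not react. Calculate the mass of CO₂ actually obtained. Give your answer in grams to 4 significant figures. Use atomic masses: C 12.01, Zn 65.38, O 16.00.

24.57 g

Pure ZnO = 123.7 × 0.8024 = 99.257 g.
M(ZnO) = 65.38 + 16.00 = 81.38 g/mol.
M(CO2) = 12.01 + 2(16.00) = 44.01 g/mol.
n(ZnO) = 99.257 / 81.38 = 1.2197 mol.
Step 1 (ZnO:CO = 1:1): theoretical n(CO) = 1.2197 mol; at 62.02% yield, n(CO) = 0.75644 mol.
Step 2 (CO:CO2 = 3:3): theoretical n(CO2) = 0.75644 mol, so theoretical mass = 0.75644 × 44.01 = 33.291 g.
At 73.79% yield, actual mass of CO2 = 33.291 × 0.7379 = 24.565 g.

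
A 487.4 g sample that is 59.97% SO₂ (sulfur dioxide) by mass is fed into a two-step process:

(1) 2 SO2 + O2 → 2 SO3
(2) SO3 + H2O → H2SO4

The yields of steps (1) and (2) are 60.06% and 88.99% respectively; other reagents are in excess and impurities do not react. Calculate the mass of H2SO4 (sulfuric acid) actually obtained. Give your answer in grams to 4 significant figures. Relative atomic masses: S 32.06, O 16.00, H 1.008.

239.2 g

Pure SO2 = 487.4 × 0.5997 = 292.29 g.
M(SO2) = 32.06 + 2(16.00) = 64.06 g/mol.
M(H2SO4) = 2(1.008) + 32.06 + 4(16.00) = 98.076 g/mol.
n(SO2) = 292.29 / 64.06 = 4.5628 mol.
Step 1 (SO2:SO3 = 2:2): theoretical n(SO3) = 4.5628 mol; at 60.06% yield, n(SO3) = 2.7404 mol.
Step 2 (SO3:H2SO4 = 1:1): theoretical n(H2SO4) = 2.7404 mol, so theoretical mass = 2.7404 × 98.076 = 268.77 g.
At 88.99% yield, actual mass of H2SO4 = 268.77 × 0.8899 = 239.18 g.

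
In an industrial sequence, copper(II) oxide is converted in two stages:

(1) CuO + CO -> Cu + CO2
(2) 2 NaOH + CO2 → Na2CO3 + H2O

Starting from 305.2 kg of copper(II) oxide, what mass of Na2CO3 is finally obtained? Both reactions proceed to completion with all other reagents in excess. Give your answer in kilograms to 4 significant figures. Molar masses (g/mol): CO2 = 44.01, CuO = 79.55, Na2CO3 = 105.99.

305.2 kg = 305200 g.
n(CuO) = 305200 / 79.55 = 3836.6 mol.
Step 1 gives a 1:1 ratio of CuO to CO2, so n(CO2) = 3836.6 mol.
In step 2 the CO2:Na2CO3 ratio is 1:1, so n(Na2CO3) = 3836.6 mol.
Mass of Na2CO3 = 3836.6 × 105.99 = 406640 g = 406.6 kg.

406.6 kg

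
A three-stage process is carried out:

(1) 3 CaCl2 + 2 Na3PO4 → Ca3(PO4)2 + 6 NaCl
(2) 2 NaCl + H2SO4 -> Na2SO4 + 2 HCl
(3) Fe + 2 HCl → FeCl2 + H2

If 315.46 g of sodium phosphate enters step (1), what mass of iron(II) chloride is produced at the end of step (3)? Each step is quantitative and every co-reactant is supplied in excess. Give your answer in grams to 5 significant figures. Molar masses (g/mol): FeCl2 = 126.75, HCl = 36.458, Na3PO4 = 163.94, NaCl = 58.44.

365.85 g

n(Na3PO4) = 315.46 / 163.94 = 1.92424 mol.
Reaction (1): Na3PO4→NaCl ratio 2:6 ⇒ n(NaCl) = 5.77272 mol.
Reaction (2): NaCl→HCl ratio 2:2 ⇒ n(HCl) = 5.77272 mol.
Reaction (3): HCl→FeCl2 ratio 2:1 ⇒ n(FeCl2) = 2.88636 mol.
Mass of FeCl2 = 2.88636 × 126.75 = 365.846 g.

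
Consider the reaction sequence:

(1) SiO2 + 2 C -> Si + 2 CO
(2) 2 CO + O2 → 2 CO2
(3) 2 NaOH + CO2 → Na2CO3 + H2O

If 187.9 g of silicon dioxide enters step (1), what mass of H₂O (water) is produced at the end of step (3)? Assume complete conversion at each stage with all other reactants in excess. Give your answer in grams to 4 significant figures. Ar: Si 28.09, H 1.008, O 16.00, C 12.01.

112.7 g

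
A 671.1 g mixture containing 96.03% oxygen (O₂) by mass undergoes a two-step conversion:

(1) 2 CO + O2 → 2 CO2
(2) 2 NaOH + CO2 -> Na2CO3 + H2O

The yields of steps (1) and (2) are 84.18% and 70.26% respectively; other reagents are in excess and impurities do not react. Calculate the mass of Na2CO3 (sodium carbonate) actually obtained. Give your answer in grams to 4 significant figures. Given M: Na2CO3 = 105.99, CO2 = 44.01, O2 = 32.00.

2525 g

Pure O2 = 671.1 × 0.9603 = 644.46 g.
n(O2) = 644.46 / 32.00 = 20.139 mol.
Step 1 (O2:CO2 = 1:2): theoretical n(CO2) = 40.279 mol; at 84.18% yield, n(CO2) = 33.907 mol.
Step 2 (CO2:Na2CO3 = 1:1): theoretical n(Na2CO3) = 33.907 mol, so theoretical mass = 33.907 × 105.99 = 3593.8 g.
At 70.26% yield, actual mass of Na2CO3 = 3593.8 × 0.7026 = 2525.0 g.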